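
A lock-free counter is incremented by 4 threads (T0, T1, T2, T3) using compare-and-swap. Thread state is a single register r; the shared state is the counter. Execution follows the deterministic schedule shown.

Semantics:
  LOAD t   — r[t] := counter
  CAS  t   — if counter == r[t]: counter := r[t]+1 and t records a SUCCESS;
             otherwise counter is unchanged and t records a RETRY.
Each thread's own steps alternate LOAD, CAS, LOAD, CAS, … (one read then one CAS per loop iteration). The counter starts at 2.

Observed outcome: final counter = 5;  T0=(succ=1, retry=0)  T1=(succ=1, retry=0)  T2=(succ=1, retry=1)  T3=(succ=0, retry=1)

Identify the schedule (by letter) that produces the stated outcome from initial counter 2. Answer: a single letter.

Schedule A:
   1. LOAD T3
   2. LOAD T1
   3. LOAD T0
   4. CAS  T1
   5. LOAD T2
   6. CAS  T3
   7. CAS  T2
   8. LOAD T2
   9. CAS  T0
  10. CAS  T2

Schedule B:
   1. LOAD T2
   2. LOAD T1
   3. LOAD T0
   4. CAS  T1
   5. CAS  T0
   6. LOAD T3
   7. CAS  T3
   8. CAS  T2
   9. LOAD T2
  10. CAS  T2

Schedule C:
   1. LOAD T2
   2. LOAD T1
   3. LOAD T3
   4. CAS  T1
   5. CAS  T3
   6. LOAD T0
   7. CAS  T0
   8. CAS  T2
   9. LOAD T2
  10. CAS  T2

C

Run C:
   1) LOAD T2:  M=2  r_T2=2
   2) LOAD T1:  M=2  r_T1=2
   3) LOAD T3:  M=2  r_T3=2
   4) CAS  T1:  M=3  r_T1=2 ✓
   5) CAS  T3:  M=3  r_T3=2 ✗
   6) LOAD T0:  M=3  r_T0=3
   7) CAS  T0:  M=4  r_T0=3 ✓
   8) CAS  T2:  M=4  r_T2=2 ✗
   9) LOAD T2:  M=4  r_T2=4
  10) CAS  T2:  M=5  r_T2=4 ✓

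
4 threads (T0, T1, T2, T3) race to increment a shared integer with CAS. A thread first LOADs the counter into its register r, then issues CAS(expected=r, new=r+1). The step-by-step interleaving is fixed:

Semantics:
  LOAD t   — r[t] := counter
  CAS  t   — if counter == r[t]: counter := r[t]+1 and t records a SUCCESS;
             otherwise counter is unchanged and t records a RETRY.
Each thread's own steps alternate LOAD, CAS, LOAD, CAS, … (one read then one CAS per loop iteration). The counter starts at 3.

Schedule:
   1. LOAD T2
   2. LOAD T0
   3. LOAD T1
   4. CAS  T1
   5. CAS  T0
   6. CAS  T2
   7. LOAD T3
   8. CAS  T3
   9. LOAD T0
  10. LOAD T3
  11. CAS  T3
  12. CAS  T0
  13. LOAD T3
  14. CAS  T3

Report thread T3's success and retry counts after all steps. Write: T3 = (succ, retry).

[1] T2.load  rd  (counter 3, T2.r 3)
[2] T0.load  rd  (counter 3, T0.r 3)
[3] T1.load  rd  (counter 3, T1.r 3)
[4] T1.cas  hit  (counter 4, T1.r 3)
[5] T0.cas  miss  (counter 4, T0.r 3)
[6] T2.cas  miss  (counter 4, T2.r 3)
[7] T3.load  rd  (counter 4, T3.r 4)
[8] T3.cas  hit  (counter 5, T3.r 4)
[9] T0.load  rd  (counter 5, T0.r 5)
[10] T3.load  rd  (counter 5, T3.r 5)
[11] T3.cas  hit  (counter 6, T3.r 5)
[12] T0.cas  miss  (counter 6, T0.r 5)
[13] T3.load  rd  (counter 6, T3.r 6)
[14] T3.cas  hit  (counter 7, T3.r 6)

T3 = (3, 0)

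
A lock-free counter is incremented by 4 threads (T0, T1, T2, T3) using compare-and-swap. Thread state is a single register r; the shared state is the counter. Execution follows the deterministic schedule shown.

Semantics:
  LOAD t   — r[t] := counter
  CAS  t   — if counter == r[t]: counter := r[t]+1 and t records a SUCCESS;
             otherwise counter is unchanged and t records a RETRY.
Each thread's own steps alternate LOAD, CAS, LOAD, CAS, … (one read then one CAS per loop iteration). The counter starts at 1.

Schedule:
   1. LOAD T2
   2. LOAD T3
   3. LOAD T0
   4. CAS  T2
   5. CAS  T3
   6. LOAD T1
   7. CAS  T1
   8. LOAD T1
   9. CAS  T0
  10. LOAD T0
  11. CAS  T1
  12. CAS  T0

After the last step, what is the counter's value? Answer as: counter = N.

counter = 4

step 1: T2 LOAD ⇒ load; ctr=1 reg=1
step 2: T3 LOAD ⇒ load; ctr=1 reg=1
step 3: T0 LOAD ⇒ load; ctr=1 reg=1
step 4: T2 CAS ⇒ ok; ctr=2 reg=1
step 5: T3 CAS ⇒ retry; ctr=2 reg=1
step 6: T1 LOAD ⇒ load; ctr=2 reg=2
step 7: T1 CAS ⇒ ok; ctr=3 reg=2
step 8: T1 LOAD ⇒ load; ctr=3 reg=3
step 9: T0 CAS ⇒ retry; ctr=3 reg=1
step 10: T0 LOAD ⇒ load; ctr=3 reg=3
step 11: T1 CAS ⇒ ok; ctr=4 reg=3
step 12: T0 CAS ⇒ retry; ctr=4 reg=3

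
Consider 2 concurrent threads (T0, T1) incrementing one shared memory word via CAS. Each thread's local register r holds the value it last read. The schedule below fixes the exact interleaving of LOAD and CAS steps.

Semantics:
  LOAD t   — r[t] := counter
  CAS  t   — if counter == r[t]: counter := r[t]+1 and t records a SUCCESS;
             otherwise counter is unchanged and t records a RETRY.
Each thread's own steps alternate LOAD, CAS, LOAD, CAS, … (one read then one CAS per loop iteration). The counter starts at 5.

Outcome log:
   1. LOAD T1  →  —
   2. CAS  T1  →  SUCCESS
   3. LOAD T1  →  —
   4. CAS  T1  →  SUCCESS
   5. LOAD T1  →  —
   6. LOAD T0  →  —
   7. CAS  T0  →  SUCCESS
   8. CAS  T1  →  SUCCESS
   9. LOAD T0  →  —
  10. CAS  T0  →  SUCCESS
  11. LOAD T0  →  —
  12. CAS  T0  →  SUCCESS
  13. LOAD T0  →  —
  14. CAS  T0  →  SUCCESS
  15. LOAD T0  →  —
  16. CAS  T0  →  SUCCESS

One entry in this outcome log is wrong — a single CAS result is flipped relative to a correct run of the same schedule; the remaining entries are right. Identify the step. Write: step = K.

step = 8

Re-executing:
[1] T1.load  rd  (counter 5, T1.r 5)
[2] T1.cas  hit  (counter 6, T1.r 5)
[3] T1.load  rd  (counter 6, T1.r 6)
[4] T1.cas  hit  (counter 7, T1.r 6)
[5] T1.load  rd  (counter 7, T1.r 7)
[6] T0.load  rd  (counter 7, T0.r 7)
[7] T0.cas  hit  (counter 8, T0.r 7)
[8] T1.cas  miss  (counter 8, T1.r 7)
[9] T0.load  rd  (counter 8, T0.r 8)
[10] T0.cas  hit  (counter 9, T0.r 8)
[11] T0.load  rd  (counter 9, T0.r 9)
[12] T0.cas  hit  (counter 10, T0.r 9)
[13] T0.load  rd  (counter 10, T0.r 10)
[14] T0.cas  hit  (counter 11, T0.r 10)
[15] T0.load  rd  (counter 11, T0.r 11)
[16] T0.cas  hit  (counter 12, T0.r 11)
Mismatch at 8.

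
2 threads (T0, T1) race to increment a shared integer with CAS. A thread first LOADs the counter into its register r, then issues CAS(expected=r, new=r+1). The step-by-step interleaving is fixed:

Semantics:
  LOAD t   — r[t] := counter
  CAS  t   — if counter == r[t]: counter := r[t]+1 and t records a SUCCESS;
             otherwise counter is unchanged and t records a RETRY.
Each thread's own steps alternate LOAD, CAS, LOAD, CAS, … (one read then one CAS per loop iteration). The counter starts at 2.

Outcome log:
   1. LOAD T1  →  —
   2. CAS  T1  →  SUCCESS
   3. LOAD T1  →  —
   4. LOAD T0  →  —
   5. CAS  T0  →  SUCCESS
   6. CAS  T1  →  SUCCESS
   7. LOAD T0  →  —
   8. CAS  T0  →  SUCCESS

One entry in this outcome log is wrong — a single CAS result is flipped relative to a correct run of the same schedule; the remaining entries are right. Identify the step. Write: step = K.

Reference trace:
#1 T1 reads 2
#2 T1 CAS(2→3) writes; counter now 3
#3 T1 reads 3
#4 T0 reads 3
#5 T0 CAS(3→4) writes; counter now 4
#6 T1 CAS(3→4) fails; counter now 4
#7 T0 reads 4
#8 T0 CAS(4→5) writes; counter now 5
Log disagrees first at step 6.

step = 6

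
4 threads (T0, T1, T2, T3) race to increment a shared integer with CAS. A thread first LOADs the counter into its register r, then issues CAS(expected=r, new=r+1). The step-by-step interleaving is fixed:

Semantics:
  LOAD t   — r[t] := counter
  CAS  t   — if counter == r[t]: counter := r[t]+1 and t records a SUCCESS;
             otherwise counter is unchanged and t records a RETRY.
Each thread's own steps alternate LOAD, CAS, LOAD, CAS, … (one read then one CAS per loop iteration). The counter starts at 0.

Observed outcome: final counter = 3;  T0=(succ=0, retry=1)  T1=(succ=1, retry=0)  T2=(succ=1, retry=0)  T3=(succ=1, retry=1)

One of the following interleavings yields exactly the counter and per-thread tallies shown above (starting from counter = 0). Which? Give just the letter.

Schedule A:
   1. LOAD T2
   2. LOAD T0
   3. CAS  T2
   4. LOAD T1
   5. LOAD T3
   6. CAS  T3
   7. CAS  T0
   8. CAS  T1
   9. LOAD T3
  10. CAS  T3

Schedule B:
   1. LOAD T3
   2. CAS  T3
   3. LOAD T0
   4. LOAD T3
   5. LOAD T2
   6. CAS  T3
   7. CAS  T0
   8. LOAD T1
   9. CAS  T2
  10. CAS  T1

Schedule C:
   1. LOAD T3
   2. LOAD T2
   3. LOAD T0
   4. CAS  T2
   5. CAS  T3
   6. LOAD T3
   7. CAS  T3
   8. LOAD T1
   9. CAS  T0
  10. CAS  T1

C

Run C:
1. LOAD T3 → mem=0 r[T3]=0 [LOAD]
2. LOAD T2 → mem=0 r[T2]=0 [LOAD]
3. LOAD T0 → mem=0 r[T0]=0 [LOAD]
4. CAS T2 → mem=1 r[T2]=0 [OK]
5. CAS T3 → mem=1 r[T3]=0 [RETRY]
6. LOAD T3 → mem=1 r[T3]=1 [LOAD]
7. CAS T3 → mem=2 r[T3]=1 [OK]
8. LOAD T1 → mem=2 r[T1]=2 [LOAD]
9. CAS T0 → mem=2 r[T0]=0 [RETRY]
10. CAS T1 → mem=3 r[T1]=2 [OK]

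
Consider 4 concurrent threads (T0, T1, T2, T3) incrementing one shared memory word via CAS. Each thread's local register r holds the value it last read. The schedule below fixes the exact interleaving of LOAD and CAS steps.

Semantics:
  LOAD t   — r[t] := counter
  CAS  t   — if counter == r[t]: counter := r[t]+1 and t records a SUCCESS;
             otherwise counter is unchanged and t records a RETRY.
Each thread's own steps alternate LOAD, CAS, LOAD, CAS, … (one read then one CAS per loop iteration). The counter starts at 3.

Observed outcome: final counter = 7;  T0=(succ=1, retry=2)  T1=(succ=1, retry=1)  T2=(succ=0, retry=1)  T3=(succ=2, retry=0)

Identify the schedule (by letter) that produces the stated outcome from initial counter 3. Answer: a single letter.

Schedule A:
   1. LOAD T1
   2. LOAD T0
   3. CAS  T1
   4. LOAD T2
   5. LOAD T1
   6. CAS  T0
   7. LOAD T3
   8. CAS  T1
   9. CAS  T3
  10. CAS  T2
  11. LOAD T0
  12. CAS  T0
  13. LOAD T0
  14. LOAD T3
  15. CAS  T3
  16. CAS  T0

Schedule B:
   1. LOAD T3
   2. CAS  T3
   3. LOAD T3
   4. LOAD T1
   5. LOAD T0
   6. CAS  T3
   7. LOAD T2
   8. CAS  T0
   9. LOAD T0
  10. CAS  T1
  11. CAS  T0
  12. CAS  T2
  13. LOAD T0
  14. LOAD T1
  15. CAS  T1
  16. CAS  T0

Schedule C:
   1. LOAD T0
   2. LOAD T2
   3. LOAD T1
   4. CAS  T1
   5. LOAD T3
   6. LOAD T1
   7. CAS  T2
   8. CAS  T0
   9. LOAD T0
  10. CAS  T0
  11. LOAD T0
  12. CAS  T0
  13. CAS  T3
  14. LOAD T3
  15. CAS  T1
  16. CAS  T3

Simulating candidate B:
#1 T3 reads 3
#2 T3 CAS(3→4) writes; counter now 4
#3 T3 reads 4
#4 T1 reads 4
#5 T0 reads 4
#6 T3 CAS(4→5) writes; counter now 5
#7 T2 reads 5
#8 T0 CAS(4→5) fails; counter now 5
#9 T0 reads 5
#10 T1 CAS(4→5) fails; counter now 5
#11 T0 CAS(5→6) writes; counter now 6
#12 T2 CAS(5→6) fails; counter now 6
#13 T0 reads 6
#14 T1 reads 6
#15 T1 CAS(6→7) writes; counter now 7
#16 T0 CAS(6→7) fails; counter now 7

B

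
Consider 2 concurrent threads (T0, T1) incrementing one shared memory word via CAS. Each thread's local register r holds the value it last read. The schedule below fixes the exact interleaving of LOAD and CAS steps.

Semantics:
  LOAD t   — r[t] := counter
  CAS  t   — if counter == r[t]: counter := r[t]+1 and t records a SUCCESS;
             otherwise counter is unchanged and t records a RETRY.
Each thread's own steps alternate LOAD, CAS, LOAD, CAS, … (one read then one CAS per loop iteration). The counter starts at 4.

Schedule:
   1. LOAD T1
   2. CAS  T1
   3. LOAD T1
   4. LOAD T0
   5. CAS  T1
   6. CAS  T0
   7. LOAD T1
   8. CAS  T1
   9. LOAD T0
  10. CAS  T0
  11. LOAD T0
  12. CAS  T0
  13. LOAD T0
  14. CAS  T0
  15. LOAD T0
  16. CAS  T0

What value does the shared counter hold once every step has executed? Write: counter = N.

1. LOAD T1 → mem=4 r[T1]=4 [LOAD]
2. CAS T1 → mem=5 r[T1]=4 [OK]
3. LOAD T1 → mem=5 r[T1]=5 [LOAD]
4. LOAD T0 → mem=5 r[T0]=5 [LOAD]
5. CAS T1 → mem=6 r[T1]=5 [OK]
6. CAS T0 → mem=6 r[T0]=5 [RETRY]
7. LOAD T1 → mem=6 r[T1]=6 [LOAD]
8. CAS T1 → mem=7 r[T1]=6 [OK]
9. LOAD T0 → mem=7 r[T0]=7 [LOAD]
10. CAS T0 → mem=8 r[T0]=7 [OK]
11. LOAD T0 → mem=8 r[T0]=8 [LOAD]
12. CAS T0 → mem=9 r[T0]=8 [OK]
13. LOAD T0 → mem=9 r[T0]=9 [LOAD]
14. CAS T0 → mem=10 r[T0]=9 [OK]
15. LOAD T0 → mem=10 r[T0]=10 [LOAD]
16. CAS T0 → mem=11 r[T0]=10 [OK]

counter = 11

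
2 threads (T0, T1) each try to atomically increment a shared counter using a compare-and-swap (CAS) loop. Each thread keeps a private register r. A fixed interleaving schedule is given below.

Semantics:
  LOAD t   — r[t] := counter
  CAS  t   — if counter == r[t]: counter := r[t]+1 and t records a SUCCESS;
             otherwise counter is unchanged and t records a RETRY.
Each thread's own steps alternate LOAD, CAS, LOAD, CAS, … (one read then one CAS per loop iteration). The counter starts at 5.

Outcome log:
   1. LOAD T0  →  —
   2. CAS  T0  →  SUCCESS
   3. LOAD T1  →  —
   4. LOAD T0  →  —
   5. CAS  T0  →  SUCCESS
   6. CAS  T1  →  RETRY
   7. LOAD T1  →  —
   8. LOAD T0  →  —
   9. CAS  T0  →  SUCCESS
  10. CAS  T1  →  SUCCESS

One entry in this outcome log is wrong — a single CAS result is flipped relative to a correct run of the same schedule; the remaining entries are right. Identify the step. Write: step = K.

Reference trace:
T0 LOAD — after: cnt=5, r=5 — load
T0 CAS — after: cnt=6, r=5 — ok
T1 LOAD — after: cnt=6, r=6 — load
T0 LOAD — after: cnt=6, r=6 — load
T0 CAS — after: cnt=7, r=6 — ok
T1 CAS — after: cnt=7, r=6 — retry
T1 LOAD — after: cnt=7, r=7 — load
T0 LOAD — after: cnt=7, r=7 — load
T0 CAS — after: cnt=8, r=7 — ok
T1 CAS — after: cnt=8, r=7 — retry
Log disagrees first at step 10.

step = 10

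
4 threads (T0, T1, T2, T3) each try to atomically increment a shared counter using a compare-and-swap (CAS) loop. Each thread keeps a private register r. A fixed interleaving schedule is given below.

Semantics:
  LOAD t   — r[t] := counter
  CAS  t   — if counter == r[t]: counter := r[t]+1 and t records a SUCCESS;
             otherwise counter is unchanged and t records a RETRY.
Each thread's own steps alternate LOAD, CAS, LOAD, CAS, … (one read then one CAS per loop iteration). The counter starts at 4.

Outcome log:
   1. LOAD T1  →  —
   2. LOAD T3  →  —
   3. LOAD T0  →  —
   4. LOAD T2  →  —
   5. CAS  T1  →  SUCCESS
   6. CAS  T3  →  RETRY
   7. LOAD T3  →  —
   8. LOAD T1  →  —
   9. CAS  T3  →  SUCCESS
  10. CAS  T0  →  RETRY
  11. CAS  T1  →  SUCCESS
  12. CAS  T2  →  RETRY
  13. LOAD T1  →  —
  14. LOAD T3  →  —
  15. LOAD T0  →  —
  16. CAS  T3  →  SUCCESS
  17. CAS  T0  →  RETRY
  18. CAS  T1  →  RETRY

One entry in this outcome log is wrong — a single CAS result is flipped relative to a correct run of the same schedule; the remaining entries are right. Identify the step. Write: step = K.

step = 11

Re-executing:
1. LOAD T1 → mem=4 r[T1]=4 [LOAD]
2. LOAD T3 → mem=4 r[T3]=4 [LOAD]
3. LOAD T0 → mem=4 r[T0]=4 [LOAD]
4. LOAD T2 → mem=4 r[T2]=4 [LOAD]
5. CAS T1 → mem=5 r[T1]=4 [OK]
6. CAS T3 → mem=5 r[T3]=4 [RETRY]
7. LOAD T3 → mem=5 r[T3]=5 [LOAD]
8. LOAD T1 → mem=5 r[T1]=5 [LOAD]
9. CAS T3 → mem=6 r[T3]=5 [OK]
10. CAS T0 → mem=6 r[T0]=4 [RETRY]
11. CAS T1 → mem=6 r[T1]=5 [RETRY]
12. CAS T2 → mem=6 r[T2]=4 [RETRY]
13. LOAD T1 → mem=6 r[T1]=6 [LOAD]
14. LOAD T3 → mem=6 r[T3]=6 [LOAD]
15. LOAD T0 → mem=6 r[T0]=6 [LOAD]
16. CAS T3 → mem=7 r[T3]=6 [OK]
17. CAS T0 → mem=7 r[T0]=6 [RETRY]
18. CAS T1 → mem=7 r[T1]=6 [RETRY]
Mismatch at 11.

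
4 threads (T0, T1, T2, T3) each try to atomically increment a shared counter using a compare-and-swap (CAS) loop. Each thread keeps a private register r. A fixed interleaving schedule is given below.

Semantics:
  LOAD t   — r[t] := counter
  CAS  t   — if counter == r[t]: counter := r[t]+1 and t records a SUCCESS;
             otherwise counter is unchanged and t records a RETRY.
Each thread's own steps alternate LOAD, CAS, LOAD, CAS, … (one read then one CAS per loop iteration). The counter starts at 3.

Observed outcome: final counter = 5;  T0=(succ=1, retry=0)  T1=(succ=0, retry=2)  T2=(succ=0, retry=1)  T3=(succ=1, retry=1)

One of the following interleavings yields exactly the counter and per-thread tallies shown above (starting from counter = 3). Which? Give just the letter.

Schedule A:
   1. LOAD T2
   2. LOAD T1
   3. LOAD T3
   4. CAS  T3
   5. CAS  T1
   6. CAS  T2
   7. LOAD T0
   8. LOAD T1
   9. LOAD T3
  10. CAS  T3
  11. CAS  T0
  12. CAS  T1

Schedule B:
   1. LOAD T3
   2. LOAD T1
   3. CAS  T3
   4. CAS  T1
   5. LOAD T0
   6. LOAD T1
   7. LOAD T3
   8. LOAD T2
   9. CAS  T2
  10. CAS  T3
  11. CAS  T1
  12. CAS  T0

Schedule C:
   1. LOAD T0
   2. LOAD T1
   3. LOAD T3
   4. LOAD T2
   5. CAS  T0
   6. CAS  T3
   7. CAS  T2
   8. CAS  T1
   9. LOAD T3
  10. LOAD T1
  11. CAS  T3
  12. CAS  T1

Run C:
   1) LOAD T0:  M=3  r_T0=3
   2) LOAD T1:  M=3  r_T1=3
   3) LOAD T3:  M=3  r_T3=3
   4) LOAD T2:  M=3  r_T2=3
   5) CAS  T0:  M=4  r_T0=3 ✓
   6) CAS  T3:  M=4  r_T3=3 ✗
   7) CAS  T2:  M=4  r_T2=3 ✗
   8) CAS  T1:  M=4  r_T1=3 ✗
   9) LOAD T3:  M=4  r_T3=4
  10) LOAD T1:  M=4  r_T1=4
  11) CAS  T3:  M=5  r_T3=4 ✓
  12) CAS  T1:  M=5  r_T1=4 ✗

C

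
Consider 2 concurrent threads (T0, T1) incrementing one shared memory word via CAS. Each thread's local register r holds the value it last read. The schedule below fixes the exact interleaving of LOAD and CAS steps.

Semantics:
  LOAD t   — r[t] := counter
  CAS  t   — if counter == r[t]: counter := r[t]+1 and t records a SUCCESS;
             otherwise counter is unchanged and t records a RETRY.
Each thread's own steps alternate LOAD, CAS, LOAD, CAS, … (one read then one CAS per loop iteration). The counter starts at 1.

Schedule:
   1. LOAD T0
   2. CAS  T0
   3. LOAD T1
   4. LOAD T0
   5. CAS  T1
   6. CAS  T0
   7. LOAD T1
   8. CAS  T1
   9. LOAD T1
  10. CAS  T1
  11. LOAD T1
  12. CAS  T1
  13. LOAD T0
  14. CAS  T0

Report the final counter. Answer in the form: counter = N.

T0 LOAD — after: cnt=1, r=1 — load
T0 CAS — after: cnt=2, r=1 — ok
T1 LOAD — after: cnt=2, r=2 — load
T0 LOAD — after: cnt=2, r=2 — load
T1 CAS — after: cnt=3, r=2 — ok
T0 CAS — after: cnt=3, r=2 — retry
T1 LOAD — after: cnt=3, r=3 — load
T1 CAS — after: cnt=4, r=3 — ok
T1 LOAD — after: cnt=4, r=4 — load
T1 CAS — after: cnt=5, r=4 — ok
T1 LOAD — after: cnt=5, r=5 — load
T1 CAS — after: cnt=6, r=5 — ok
T0 LOAD — after: cnt=6, r=6 — load
T0 CAS — after: cnt=7, r=6 — ok

counter = 7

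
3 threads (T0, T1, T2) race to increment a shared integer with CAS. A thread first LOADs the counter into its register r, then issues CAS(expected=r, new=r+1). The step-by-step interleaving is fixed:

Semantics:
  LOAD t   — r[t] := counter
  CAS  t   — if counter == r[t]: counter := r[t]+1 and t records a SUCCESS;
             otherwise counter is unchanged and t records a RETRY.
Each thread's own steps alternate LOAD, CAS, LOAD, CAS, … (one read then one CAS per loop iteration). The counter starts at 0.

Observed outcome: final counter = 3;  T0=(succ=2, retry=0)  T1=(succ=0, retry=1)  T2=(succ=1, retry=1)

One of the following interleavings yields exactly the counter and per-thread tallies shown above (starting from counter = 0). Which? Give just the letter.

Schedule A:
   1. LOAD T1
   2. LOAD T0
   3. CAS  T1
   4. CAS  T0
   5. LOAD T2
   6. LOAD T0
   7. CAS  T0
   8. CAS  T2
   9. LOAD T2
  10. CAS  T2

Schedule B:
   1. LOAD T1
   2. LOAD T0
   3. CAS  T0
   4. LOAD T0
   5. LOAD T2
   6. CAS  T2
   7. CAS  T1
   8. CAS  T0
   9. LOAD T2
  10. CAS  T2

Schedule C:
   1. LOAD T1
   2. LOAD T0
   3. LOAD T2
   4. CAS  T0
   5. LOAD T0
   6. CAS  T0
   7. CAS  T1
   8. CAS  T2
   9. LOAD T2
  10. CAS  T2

Simulating candidate C:
   1) LOAD T1:  M=0  r_T1=0
   2) LOAD T0:  M=0  r_T0=0
   3) LOAD T2:  M=0  r_T2=0
   4) CAS  T0:  M=1  r_T0=0 ✓
   5) LOAD T0:  M=1  r_T0=1
   6) CAS  T0:  M=2  r_T0=1 ✓
   7) CAS  T1:  M=2  r_T1=0 ✗
   8) CAS  T2:  M=2  r_T2=0 ✗
   9) LOAD T2:  M=2  r_T2=2
  10) CAS  T2:  M=3  r_T2=2 ✓

C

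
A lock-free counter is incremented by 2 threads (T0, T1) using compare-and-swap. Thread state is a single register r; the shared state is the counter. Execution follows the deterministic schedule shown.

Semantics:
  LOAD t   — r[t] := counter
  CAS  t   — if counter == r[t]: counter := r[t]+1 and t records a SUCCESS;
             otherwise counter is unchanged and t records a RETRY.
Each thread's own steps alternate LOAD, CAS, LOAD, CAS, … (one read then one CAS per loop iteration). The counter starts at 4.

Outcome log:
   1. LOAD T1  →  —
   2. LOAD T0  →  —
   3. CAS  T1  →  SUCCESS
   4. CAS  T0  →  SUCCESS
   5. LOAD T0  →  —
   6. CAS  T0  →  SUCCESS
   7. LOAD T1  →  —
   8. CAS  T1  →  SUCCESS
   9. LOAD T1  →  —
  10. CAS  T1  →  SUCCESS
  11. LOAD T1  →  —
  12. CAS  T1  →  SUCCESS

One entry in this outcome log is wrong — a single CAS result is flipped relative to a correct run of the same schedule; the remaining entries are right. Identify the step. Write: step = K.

step = 4

Reference trace:
   1) LOAD T1:  M=4  r_T1=4
   2) LOAD T0:  M=4  r_T0=4
   3) CAS  T1:  M=5  r_T1=4 ✓
   4) CAS  T0:  M=5  r_T0=4 ✗
   5) LOAD T0:  M=5  r_T0=5
   6) CAS  T0:  M=6  r_T0=5 ✓
   7) LOAD T1:  M=6  r_T1=6
   8) CAS  T1:  M=7  r_T1=6 ✓
   9) LOAD T1:  M=7  r_T1=7
  10) CAS  T1:  M=8  r_T1=7 ✓
  11) LOAD T1:  M=8  r_T1=8
  12) CAS  T1:  M=9  r_T1=8 ✓
Log disagrees first at step 4.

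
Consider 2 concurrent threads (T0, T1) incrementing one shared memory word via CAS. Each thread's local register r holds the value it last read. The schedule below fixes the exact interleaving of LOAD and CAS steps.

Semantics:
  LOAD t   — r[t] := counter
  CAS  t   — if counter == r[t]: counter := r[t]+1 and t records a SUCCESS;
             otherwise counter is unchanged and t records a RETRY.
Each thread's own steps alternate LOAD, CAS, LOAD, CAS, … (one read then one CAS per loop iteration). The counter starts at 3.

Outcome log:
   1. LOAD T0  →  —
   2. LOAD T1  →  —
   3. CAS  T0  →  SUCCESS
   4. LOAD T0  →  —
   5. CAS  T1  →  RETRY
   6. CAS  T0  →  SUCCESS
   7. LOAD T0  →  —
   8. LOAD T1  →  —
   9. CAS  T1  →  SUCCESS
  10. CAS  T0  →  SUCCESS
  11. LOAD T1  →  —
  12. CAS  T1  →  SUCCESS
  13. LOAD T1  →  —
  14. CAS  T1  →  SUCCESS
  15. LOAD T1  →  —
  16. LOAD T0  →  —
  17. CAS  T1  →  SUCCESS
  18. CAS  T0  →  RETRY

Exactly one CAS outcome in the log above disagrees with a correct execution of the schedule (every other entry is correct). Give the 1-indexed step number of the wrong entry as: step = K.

Re-executing:
1. LOAD T0 → mem=3 r[T0]=3 [LOAD]
2. LOAD T1 → mem=3 r[T1]=3 [LOAD]
3. CAS T0 → mem=4 r[T0]=3 [OK]
4. LOAD T0 → mem=4 r[T0]=4 [LOAD]
5. CAS T1 → mem=4 r[T1]=3 [RETRY]
6. CAS T0 → mem=5 r[T0]=4 [OK]
7. LOAD T0 → mem=5 r[T0]=5 [LOAD]
8. LOAD T1 → mem=5 r[T1]=5 [LOAD]
9. CAS T1 → mem=6 r[T1]=5 [OK]
10. CAS T0 → mem=6 r[T0]=5 [RETRY]
11. LOAD T1 → mem=6 r[T1]=6 [LOAD]
12. CAS T1 → mem=7 r[T1]=6 [OK]
13. LOAD T1 → mem=7 r[T1]=7 [LOAD]
14. CAS T1 → mem=8 r[T1]=7 [OK]
15. LOAD T1 → mem=8 r[T1]=8 [LOAD]
16. LOAD T0 → mem=8 r[T0]=8 [LOAD]
17. CAS T1 → mem=9 r[T1]=8 [OK]
18. CAS T0 → mem=9 r[T0]=8 [RETRY]
Mismatch at 10.

step = 10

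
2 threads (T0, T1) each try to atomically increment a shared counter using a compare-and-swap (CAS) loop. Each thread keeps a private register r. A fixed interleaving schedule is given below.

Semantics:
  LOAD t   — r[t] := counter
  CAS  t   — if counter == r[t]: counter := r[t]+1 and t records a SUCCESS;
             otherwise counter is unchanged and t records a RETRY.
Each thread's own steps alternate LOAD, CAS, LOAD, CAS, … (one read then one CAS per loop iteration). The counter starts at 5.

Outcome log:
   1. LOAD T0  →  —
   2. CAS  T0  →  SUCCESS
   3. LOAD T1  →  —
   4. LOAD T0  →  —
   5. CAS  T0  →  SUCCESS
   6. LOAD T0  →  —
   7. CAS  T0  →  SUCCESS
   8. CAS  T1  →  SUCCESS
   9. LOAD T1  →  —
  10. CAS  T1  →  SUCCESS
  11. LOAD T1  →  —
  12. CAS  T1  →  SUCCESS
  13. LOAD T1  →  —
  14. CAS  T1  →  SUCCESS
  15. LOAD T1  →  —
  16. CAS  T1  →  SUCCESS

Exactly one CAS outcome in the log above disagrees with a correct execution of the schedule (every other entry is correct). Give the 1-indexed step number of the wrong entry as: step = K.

step = 8

Correct run:
#1 T0 reads 5
#2 T0 CAS(5→6) writes; counter now 6
#3 T1 reads 6
#4 T0 reads 6
#5 T0 CAS(6→7) writes; counter now 7
#6 T0 reads 7
#7 T0 CAS(7→8) writes; counter now 8
#8 T1 CAS(6→7) fails; counter now 8
#9 T1 reads 8
#10 T1 CAS(8→9) writes; counter now 9
#11 T1 reads 9
#12 T1 CAS(9→10) writes; counter now 10
#13 T1 reads 10
#14 T1 CAS(10→11) writes; counter now 11
#15 T1 reads 11
#16 T1 CAS(11→12) writes; counter now 12
Flip is step 8.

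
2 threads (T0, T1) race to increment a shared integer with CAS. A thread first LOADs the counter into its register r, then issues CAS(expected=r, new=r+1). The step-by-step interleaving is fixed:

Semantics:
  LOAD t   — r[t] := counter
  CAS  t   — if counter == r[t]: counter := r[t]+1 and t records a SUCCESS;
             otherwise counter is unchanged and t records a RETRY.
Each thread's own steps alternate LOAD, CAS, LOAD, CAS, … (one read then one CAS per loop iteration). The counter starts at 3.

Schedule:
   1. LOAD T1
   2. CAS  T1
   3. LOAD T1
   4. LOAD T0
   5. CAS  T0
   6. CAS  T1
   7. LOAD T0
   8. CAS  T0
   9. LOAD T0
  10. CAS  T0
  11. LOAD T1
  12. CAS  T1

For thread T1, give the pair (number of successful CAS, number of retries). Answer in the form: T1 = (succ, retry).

T1 = (2, 1)

   1) LOAD T1:  M=3  r_T1=3
   2) CAS  T1:  M=4  r_T1=3 ✓
   3) LOAD T1:  M=4  r_T1=4
   4) LOAD T0:  M=4  r_T0=4
   5) CAS  T0:  M=5  r_T0=4 ✓
   6) CAS  T1:  M=5  r_T1=4 ✗
   7) LOAD T0:  M=5  r_T0=5
   8) CAS  T0:  M=6  r_T0=5 ✓
   9) LOAD T0:  M=6  r_T0=6
  10) CAS  T0:  M=7  r_T0=6 ✓
  11) LOAD T1:  M=7  r_T1=7
  12) CAS  T1:  M=8  r_T1=7 ✓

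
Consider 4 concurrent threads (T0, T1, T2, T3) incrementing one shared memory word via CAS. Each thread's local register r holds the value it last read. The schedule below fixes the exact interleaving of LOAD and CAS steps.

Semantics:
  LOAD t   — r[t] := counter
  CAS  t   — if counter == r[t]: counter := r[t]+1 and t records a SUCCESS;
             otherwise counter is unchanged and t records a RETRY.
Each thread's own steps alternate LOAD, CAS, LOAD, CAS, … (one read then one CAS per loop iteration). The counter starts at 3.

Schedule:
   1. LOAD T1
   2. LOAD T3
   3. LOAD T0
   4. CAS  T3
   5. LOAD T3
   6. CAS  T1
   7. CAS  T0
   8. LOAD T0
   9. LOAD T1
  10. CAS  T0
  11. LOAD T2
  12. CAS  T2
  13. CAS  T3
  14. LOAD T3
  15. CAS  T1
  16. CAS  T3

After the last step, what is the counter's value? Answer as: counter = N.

counter = 7

[1] T1.load  rd  (counter 3, T1.r 3)
[2] T3.load  rd  (counter 3, T3.r 3)
[3] T0.load  rd  (counter 3, T0.r 3)
[4] T3.cas  hit  (counter 4, T3.r 3)
[5] T3.load  rd  (counter 4, T3.r 4)
[6] T1.cas  miss  (counter 4, T1.r 3)
[7] T0.cas  miss  (counter 4, T0.r 3)
[8] T0.load  rd  (counter 4, T0.r 4)
[9] T1.load  rd  (counter 4, T1.r 4)
[10] T0.cas  hit  (counter 5, T0.r 4)
[11] T2.load  rd  (counter 5, T2.r 5)
[12] T2.cas  hit  (counter 6, T2.r 5)
[13] T3.cas  miss  (counter 6, T3.r 4)
[14] T3.load  rd  (counter 6, T3.r 6)
[15] T1.cas  miss  (counter 6, T1.r 4)
[16] T3.cas  hit  (counter 7, T3.r 6)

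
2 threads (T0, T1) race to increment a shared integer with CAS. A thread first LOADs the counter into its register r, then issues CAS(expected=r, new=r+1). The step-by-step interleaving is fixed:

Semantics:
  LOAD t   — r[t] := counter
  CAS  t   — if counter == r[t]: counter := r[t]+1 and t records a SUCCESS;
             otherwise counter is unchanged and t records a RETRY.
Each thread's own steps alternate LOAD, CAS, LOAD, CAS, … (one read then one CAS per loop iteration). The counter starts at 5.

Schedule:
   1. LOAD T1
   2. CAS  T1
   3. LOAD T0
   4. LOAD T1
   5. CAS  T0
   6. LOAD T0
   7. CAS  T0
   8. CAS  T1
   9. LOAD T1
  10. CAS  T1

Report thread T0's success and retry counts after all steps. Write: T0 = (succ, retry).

T0 = (2, 0)

step 1: T1 LOAD ⇒ load; ctr=5 reg=5
step 2: T1 CAS ⇒ ok; ctr=6 reg=5
step 3: T0 LOAD ⇒ load; ctr=6 reg=6
step 4: T1 LOAD ⇒ load; ctr=6 reg=6
step 5: T0 CAS ⇒ ok; ctr=7 reg=6
step 6: T0 LOAD ⇒ load; ctr=7 reg=7
step 7: T0 CAS ⇒ ok; ctr=8 reg=7
step 8: T1 CAS ⇒ retry; ctr=8 reg=6
step 9: T1 LOAD ⇒ load; ctr=8 reg=8
step 10: T1 CAS ⇒ ok; ctr=9 reg=8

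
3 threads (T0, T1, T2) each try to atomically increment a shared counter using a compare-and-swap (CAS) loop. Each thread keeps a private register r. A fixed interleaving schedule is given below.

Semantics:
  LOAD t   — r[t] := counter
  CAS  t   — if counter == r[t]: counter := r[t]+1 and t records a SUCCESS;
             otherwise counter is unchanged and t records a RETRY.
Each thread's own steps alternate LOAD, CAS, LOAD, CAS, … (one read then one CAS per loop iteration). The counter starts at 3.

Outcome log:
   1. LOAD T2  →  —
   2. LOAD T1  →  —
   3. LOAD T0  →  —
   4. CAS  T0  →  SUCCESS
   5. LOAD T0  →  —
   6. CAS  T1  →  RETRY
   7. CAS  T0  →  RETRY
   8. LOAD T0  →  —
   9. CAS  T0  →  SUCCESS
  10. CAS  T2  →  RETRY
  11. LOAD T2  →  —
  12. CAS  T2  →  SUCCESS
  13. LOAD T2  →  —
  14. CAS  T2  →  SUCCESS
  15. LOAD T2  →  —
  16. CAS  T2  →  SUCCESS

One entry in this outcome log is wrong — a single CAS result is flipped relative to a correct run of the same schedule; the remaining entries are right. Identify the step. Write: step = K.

step = 7

Re-executing:
T2 LOAD — after: cnt=3, r=3 — load
T1 LOAD — after: cnt=3, r=3 — load
T0 LOAD — after: cnt=3, r=3 — load
T0 CAS — after: cnt=4, r=3 — ok
T0 LOAD — after: cnt=4, r=4 — load
T1 CAS — after: cnt=4, r=3 — retry
T0 CAS — after: cnt=5, r=4 — ok
T0 LOAD — after: cnt=5, r=5 — load
T0 CAS — after: cnt=6, r=5 — ok
T2 CAS — after: cnt=6, r=3 — retry
T2 LOAD — after: cnt=6, r=6 — load
T2 CAS — after: cnt=7, r=6 — ok
T2 LOAD — after: cnt=7, r=7 — load
T2 CAS — after: cnt=8, r=7 — ok
T2 LOAD — after: cnt=8, r=8 — load
T2 CAS — after: cnt=9, r=8 — ok
Flip is step 7.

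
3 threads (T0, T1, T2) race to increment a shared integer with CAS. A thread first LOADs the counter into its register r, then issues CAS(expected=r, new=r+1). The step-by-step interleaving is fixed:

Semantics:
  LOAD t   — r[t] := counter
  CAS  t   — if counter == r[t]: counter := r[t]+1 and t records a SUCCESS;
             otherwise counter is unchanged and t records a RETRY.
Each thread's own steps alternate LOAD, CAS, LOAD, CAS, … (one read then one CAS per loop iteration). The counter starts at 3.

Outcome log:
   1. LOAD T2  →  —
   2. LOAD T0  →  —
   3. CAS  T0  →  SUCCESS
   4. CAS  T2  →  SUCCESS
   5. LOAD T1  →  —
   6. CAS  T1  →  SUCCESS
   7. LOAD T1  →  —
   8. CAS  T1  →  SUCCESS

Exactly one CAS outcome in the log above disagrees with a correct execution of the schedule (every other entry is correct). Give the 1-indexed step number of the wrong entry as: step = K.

Correct run:
   1) LOAD T2:  M=3  r_T2=3
   2) LOAD T0:  M=3  r_T0=3
   3) CAS  T0:  M=4  r_T0=3 ✓
   4) CAS  T2:  M=4  r_T2=3 ✗
   5) LOAD T1:  M=4  r_T1=4
   6) CAS  T1:  M=5  r_T1=4 ✓
   7) LOAD T1:  M=5  r_T1=5
   8) CAS  T1:  M=6  r_T1=5 ✓
Mismatch at 4.

step = 4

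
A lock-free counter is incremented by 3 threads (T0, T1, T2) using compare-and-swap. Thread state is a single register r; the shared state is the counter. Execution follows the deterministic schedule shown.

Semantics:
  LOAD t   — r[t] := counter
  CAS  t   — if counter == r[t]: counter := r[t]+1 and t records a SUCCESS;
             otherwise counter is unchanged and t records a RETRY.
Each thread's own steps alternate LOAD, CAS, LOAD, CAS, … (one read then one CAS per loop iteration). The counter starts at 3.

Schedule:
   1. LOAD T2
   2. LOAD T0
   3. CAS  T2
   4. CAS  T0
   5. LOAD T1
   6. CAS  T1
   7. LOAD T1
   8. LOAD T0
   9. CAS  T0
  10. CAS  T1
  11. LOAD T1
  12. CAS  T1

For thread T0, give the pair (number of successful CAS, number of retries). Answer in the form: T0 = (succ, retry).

T0 = (1, 1)

T2 LOAD — after: cnt=3, r=3 — load
T0 LOAD — after: cnt=3, r=3 — load
T2 CAS — after: cnt=4, r=3 — ok
T0 CAS — after: cnt=4, r=3 — retry
T1 LOAD — after: cnt=4, r=4 — load
T1 CAS — after: cnt=5, r=4 — ok
T1 LOAD — after: cnt=5, r=5 — load
T0 LOAD — after: cnt=5, r=5 — load
T0 CAS — after: cnt=6, r=5 — ok
T1 CAS — after: cnt=6, r=5 — retry
T1 LOAD — after: cnt=6, r=6 — load
T1 CAS — after: cnt=7, r=6 — ok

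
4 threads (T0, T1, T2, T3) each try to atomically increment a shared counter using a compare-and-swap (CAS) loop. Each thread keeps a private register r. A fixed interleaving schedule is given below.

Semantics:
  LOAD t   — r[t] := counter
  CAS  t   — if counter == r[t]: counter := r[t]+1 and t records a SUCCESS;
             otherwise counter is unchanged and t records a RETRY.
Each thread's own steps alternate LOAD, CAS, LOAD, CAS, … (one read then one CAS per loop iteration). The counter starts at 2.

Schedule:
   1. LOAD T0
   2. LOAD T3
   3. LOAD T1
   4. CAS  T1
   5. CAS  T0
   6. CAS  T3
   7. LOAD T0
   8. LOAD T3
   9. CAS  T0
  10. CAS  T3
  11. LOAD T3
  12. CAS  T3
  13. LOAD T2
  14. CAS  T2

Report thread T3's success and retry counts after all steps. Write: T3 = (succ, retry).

   1) LOAD T0:  M=2  r_T0=2
   2) LOAD T3:  M=2  r_T3=2
   3) LOAD T1:  M=2  r_T1=2
   4) CAS  T1:  M=3  r_T1=2 ✓
   5) CAS  T0:  M=3  r_T0=2 ✗
   6) CAS  T3:  M=3  r_T3=2 ✗
   7) LOAD T0:  M=3  r_T0=3
   8) LOAD T3:  M=3  r_T3=3
   9) CAS  T0:  M=4  r_T0=3 ✓
  10) CAS  T3:  M=4  r_T3=3 ✗
  11) LOAD T3:  M=4  r_T3=4
  12) CAS  T3:  M=5  r_T3=4 ✓
  13) LOAD T2:  M=5  r_T2=5
  14) CAS  T2:  M=6  r_T2=5 ✓

T3 = (1, 2)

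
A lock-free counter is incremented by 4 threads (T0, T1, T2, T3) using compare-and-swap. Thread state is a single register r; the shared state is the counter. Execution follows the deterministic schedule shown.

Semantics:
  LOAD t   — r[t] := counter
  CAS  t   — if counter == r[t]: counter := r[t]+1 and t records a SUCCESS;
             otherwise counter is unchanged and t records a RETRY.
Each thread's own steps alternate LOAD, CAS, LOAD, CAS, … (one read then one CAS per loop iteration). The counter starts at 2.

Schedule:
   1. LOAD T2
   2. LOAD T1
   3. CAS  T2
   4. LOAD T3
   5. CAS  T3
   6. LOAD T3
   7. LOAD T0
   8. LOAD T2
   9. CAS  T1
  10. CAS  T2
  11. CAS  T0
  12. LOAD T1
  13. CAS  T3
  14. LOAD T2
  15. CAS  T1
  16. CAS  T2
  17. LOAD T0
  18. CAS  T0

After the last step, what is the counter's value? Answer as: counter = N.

counter = 7

T2 LOAD — after: cnt=2, r=2 — load
T1 LOAD — after: cnt=2, r=2 — load
T2 CAS — after: cnt=3, r=2 — ok
T3 LOAD — after: cnt=3, r=3 — load
T3 CAS — after: cnt=4, r=3 — ok
T3 LOAD — after: cnt=4, r=4 — load
T0 LOAD — after: cnt=4, r=4 — load
T2 LOAD — after: cnt=4, r=4 — load
T1 CAS — after: cnt=4, r=2 — retry
T2 CAS — after: cnt=5, r=4 — ok
T0 CAS — after: cnt=5, r=4 — retry
T1 LOAD — after: cnt=5, r=5 — load
T3 CAS — after: cnt=5, r=4 — retry
T2 LOAD — after: cnt=5, r=5 — load
T1 CAS — after: cnt=6, r=5 — ok
T2 CAS — after: cnt=6, r=5 — retry
T0 LOAD — after: cnt=6, r=6 — load
T0 CAS — after: cnt=7, r=6 — ok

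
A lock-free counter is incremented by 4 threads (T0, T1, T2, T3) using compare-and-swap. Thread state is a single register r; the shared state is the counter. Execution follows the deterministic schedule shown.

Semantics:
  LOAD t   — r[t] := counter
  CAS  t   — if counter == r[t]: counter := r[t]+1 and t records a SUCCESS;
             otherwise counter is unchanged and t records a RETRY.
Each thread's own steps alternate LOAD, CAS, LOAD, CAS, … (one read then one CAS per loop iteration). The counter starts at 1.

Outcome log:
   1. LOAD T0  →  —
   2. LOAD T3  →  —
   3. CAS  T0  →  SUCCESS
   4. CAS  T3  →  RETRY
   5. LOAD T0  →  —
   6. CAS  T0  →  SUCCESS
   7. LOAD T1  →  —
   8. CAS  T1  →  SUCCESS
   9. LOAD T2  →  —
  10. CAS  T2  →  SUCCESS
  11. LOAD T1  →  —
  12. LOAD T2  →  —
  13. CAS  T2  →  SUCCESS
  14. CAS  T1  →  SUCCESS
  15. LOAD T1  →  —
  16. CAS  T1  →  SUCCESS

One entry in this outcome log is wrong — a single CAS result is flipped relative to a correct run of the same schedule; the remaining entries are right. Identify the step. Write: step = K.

step = 14

Correct run:
step 1: T0 LOAD ⇒ load; ctr=1 reg=1
step 2: T3 LOAD ⇒ load; ctr=1 reg=1
step 3: T0 CAS ⇒ ok; ctr=2 reg=1
step 4: T3 CAS ⇒ retry; ctr=2 reg=1
step 5: T0 LOAD ⇒ load; ctr=2 reg=2
step 6: T0 CAS ⇒ ok; ctr=3 reg=2
step 7: T1 LOAD ⇒ load; ctr=3 reg=3
step 8: T1 CAS ⇒ ok; ctr=4 reg=3
step 9: T2 LOAD ⇒ load; ctr=4 reg=4
step 10: T2 CAS ⇒ ok; ctr=5 reg=4
step 11: T1 LOAD ⇒ load; ctr=5 reg=5
step 12: T2 LOAD ⇒ load; ctr=5 reg=5
step 13: T2 CAS ⇒ ok; ctr=6 reg=5
step 14: T1 CAS ⇒ retry; ctr=6 reg=5
step 15: T1 LOAD ⇒ load; ctr=6 reg=6
step 16: T1 CAS ⇒ ok; ctr=7 reg=6
Flip is step 14.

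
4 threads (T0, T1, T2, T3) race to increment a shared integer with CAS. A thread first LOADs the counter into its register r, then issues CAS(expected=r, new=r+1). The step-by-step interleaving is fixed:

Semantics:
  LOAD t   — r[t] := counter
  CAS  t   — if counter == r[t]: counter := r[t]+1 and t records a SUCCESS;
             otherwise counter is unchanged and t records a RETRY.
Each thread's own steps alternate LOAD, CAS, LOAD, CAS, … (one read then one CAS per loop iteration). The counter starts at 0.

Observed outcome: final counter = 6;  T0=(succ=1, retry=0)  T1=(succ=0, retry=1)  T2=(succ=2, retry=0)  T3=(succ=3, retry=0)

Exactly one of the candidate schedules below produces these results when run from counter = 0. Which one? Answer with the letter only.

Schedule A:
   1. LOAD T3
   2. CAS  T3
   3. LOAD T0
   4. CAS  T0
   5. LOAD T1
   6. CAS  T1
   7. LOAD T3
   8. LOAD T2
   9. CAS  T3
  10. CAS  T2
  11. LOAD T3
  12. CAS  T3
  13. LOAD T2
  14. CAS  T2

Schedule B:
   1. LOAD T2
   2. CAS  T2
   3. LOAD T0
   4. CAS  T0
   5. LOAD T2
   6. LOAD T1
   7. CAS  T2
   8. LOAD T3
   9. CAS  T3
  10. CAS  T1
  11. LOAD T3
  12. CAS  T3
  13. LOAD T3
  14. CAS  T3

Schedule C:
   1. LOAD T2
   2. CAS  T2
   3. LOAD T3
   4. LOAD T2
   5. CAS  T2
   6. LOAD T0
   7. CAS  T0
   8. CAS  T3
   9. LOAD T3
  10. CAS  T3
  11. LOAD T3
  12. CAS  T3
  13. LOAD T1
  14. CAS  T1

B

Run B:
[1] T2.load  rd  (counter 0, T2.r 0)
[2] T2.cas  hit  (counter 1, T2.r 0)
[3] T0.load  rd  (counter 1, T0.r 1)
[4] T0.cas  hit  (counter 2, T0.r 1)
[5] T2.load  rd  (counter 2, T2.r 2)
[6] T1.load  rd  (counter 2, T1.r 2)
[7] T2.cas  hit  (counter 3, T2.r 2)
[8] T3.load  rd  (counter 3, T3.r 3)
[9] T3.cas  hit  (counter 4, T3.r 3)
[10] T1.cas  miss  (counter 4, T1.r 2)
[11] T3.load  rd  (counter 4, T3.r 4)
[12] T3.cas  hit  (counter 5, T3.r 4)
[13] T3.load  rd  (counter 5, T3.r 5)
[14] T3.cas  hit  (counter 6, T3.r 5)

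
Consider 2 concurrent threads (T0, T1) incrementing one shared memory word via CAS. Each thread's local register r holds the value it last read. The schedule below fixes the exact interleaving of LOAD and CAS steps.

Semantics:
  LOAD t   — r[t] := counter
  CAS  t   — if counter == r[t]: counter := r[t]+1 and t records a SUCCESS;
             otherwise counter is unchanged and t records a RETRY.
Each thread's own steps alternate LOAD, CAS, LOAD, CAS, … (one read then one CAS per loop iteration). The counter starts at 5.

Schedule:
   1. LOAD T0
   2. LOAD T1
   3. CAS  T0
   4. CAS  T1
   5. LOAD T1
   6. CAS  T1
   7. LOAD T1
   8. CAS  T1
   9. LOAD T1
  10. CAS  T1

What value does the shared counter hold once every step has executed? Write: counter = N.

#1 T0 reads 5
#2 T1 reads 5
#3 T0 CAS(5→6) writes; counter now 6
#4 T1 CAS(5→6) fails; counter now 6
#5 T1 reads 6
#6 T1 CAS(6→7) writes; counter now 7
#7 T1 reads 7
#8 T1 CAS(7→8) writes; counter now 8
#9 T1 reads 8
#10 T1 CAS(8→9) writes; counter now 9

counter = 9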